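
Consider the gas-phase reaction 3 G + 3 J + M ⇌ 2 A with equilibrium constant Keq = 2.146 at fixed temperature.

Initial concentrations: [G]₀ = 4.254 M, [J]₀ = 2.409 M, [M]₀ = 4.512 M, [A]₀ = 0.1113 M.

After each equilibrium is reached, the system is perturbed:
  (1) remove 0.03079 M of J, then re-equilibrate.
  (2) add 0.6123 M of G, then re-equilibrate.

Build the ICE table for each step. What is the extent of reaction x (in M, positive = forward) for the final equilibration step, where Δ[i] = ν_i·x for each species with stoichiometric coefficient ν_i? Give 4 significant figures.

Q₀ = 2.5510e-06 vs Keq = 2.146 ⇒ Q<K, forward
Step 1:
                    G           J           M           A
  Initial       4.254       2.409       4.512      0.1113
  Change       -2.104      -2.104     -0.7015       1.403
  Equil          2.15      0.3045       3.811       1.514
  solve Keq expr → x = 0.7015; check Q = 2.146
Then remove 0.03079 M of J.
Step 2:
                    G           J           M           A
  Initial        2.15      0.2737       3.811       1.514
  Change      0.02489     0.02489    0.008295    -0.01659
  Equil         2.174      0.2986       3.819       1.498
  solve Keq expr → x = -0.008295; check Q = 2.146
Then add 0.6123 M of G.
Step 3:
                    G           J           M           A
  Initial       2.787      0.2986       3.819       1.498
  Change     -0.05643    -0.05643    -0.01881     0.03762
  Equil          2.73      0.2422         3.8       1.535
  solve Keq expr → x = 0.01881; check Q = 2.146

x = 0.01881 M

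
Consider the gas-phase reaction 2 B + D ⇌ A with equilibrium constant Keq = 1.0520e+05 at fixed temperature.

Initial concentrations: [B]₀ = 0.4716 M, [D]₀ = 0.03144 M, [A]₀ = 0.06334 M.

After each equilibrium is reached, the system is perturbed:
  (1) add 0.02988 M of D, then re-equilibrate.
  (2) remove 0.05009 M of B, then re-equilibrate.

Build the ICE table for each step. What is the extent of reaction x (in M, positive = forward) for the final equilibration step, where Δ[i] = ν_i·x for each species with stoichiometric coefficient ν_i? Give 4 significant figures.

x = -3.5332e-06 M

Q₀ = 9.058 vs Keq = 1.0520e+05 ⇒ Q<K, forward
Step 1:
                   B          D          A
  I           0.4716    0.03144    0.06334
  C         -0.06287   -0.03143    0.03143
  E           0.4087 5.3926e-06    0.09477
  solve Keq expr → x = 0.03143; check Q = 1.0520e+05
Then add 0.02988 M of D.
Step 2:
                   B          D          A
  I           0.4087    0.02989    0.09477
  C         -0.05975   -0.02988    0.02988
  E            0.349 9.7292e-06     0.1247
  solve Keq expr → x = 0.02988; check Q = 1.0520e+05
Then remove 0.05009 M of B.
Step 3:
                   B          D          A
  I           0.2989 9.7292e-06     0.1247
  C       7.0665e-06 3.5332e-06 -3.5332e-06
  E           0.2989 1.3262e-05     0.1246
  solve Keq expr → x = -3.5332e-06; check Q = 1.0520e+05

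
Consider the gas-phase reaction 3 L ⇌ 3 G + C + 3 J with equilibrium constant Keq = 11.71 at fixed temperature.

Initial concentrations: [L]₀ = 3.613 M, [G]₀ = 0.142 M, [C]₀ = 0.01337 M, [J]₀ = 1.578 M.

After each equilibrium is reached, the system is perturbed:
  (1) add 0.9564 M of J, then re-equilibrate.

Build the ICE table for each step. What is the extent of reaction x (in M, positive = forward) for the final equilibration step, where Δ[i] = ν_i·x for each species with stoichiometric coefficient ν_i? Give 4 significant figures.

Q₀ = 3.1894e-06 vs Keq = 11.71 ⇒ Q<K, forward
Step 1:
                   L          G          C          J
  Initial      3.613      0.142    0.01337      1.578
  Change      -1.606      1.606     0.5354      1.606
  Equil        2.007      1.748     0.5488      3.184
  solve Keq expr → x = 0.5354; check Q = 11.71
Then add 0.9564 M of J.
Step 2:
                   L          G          C          J
  Initial      2.007      1.748     0.5488      4.141
  Change      0.1705    -0.1705   -0.05683    -0.1705
  Equil        2.177      1.578     0.4919       3.97
  solve Keq expr → x = -0.05683; check Q = 11.71

x = -0.05683 M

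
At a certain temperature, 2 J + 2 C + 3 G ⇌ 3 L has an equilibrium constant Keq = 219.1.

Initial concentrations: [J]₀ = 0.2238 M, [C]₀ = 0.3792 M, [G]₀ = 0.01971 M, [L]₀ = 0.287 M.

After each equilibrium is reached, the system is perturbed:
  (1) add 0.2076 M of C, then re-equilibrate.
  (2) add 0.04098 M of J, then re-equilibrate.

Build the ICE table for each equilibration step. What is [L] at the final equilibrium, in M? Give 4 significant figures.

Q₀ = 4.2868e+05 vs Keq = 219.1 ⇒ Q>K, reverse
Step 1:
                  J         C         G         L
  init       0.2238    0.3792   0.01971     0.287
  Δ         0.06717   0.06717    0.1008   -0.1008
  eq          0.291    0.4464    0.1205    0.1862
  solve Keq expr → x = -0.03358; check Q = 219.1
Then add 0.2076 M of C.
Step 2:
                  J         C         G         L
  init        0.291     0.654    0.1205    0.1862
  Δ        -0.01042  -0.01042  -0.01563   0.01563
  eq         0.2805    0.6435    0.1048    0.2019
  solve Keq expr → x = 0.005211; check Q = 219.1
Then add 0.04098 M of J.
Step 3:
                  J         C         G         L
  init       0.3215    0.6435    0.1048    0.2019
  Δ       -0.003614 -0.003614 -0.005421  0.005421
  eq         0.3179    0.6399   0.09941    0.2073
  solve Keq expr → x = 0.001807; check Q = 219.1

[L]_eq = 0.2073 M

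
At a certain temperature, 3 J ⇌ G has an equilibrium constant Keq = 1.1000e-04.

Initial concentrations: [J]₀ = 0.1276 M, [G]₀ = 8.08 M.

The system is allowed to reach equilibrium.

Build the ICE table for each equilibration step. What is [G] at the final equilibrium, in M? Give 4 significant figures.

Q₀ = 3889 vs Keq = 1.1000e-04 ⇒ Q>K, reverse
Step 1:
                  J         G
  Initial    0.1276      8.08
  Change      21.09     -7.03
  Equil       21.22      1.05
  solve Keq expr → x = -7.03; check Q = 1.1000e-04

[G]_eq = 1.05 M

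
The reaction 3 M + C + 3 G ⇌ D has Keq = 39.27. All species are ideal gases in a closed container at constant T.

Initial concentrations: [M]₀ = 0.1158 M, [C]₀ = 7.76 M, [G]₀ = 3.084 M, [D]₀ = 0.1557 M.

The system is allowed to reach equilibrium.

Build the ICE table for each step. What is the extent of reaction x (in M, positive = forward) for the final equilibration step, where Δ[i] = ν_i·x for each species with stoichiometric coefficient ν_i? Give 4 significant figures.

x = 0.02917 M

Q₀ = 0.4405 vs Keq = 39.27 ⇒ Q<K, forward
Step 1:
                    M           C           G           D
  Initial      0.1158        7.76       3.084      0.1557
  Change     -0.08751    -0.02917    -0.08751     0.02917
  Equil       0.02829       7.731       2.996      0.1849
  solve Keq expr → x = 0.02917; check Q = 39.27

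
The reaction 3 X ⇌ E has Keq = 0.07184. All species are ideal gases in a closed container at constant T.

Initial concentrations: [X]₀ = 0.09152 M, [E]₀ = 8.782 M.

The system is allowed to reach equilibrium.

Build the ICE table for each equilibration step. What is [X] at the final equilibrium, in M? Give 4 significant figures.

Q₀ = 1.1456e+04 vs Keq = 0.07184 ⇒ Q>K, reverse
Step 1:
                    X           E
  init        0.09152       8.782
  Δ             4.566      -1.522
  eq            4.658        7.26
  solve Keq expr → x = -1.522; check Q = 0.07184

[X]_eq = 4.658 M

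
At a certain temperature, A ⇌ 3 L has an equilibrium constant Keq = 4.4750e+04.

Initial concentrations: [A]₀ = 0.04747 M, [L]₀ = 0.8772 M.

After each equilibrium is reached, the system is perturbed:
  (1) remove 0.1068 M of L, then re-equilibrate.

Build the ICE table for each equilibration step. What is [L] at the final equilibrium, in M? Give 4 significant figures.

Q₀ = 14.22 vs Keq = 4.4750e+04 ⇒ Q<K, forward
Step 1:
                  A         L
  Initial   0.04747    0.8772
  Change   -0.04745    0.1423
  Equil   2.3682e-05      1.02
  solve Keq expr → x = 0.04745; check Q = 4.4750e+04
Then remove 0.1068 M of L.
Step 2:
                  A         L
  Initial 2.3682e-05    0.9127
  Change  -6.6888e-06 2.0066e-05
  Equil   1.6993e-05    0.9128
  solve Keq expr → x = 6.6888e-06; check Q = 4.4750e+04

[L]_eq = 0.9128 M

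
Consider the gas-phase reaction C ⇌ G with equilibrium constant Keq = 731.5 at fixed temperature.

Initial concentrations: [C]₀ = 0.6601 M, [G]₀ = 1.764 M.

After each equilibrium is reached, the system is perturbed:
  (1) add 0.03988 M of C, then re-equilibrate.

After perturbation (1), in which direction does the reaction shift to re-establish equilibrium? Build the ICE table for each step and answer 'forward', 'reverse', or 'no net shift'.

Q₀ = 2.672 vs Keq = 731.5 ⇒ Q<K, forward
Step 1:
                  C         G
  I          0.6601     1.764
  C         -0.6568    0.6568
  E        0.003309     2.421
  solve Keq expr → x = 0.6568; check Q = 731.5
Then add 0.03988 M of C.
Step 2:
                  C         G
  I         0.04319     2.421
  C        -0.03983   0.03983
  E        0.003364     2.461
  solve Keq expr → x = 0.03983; check Q = 731.5

Direction: forward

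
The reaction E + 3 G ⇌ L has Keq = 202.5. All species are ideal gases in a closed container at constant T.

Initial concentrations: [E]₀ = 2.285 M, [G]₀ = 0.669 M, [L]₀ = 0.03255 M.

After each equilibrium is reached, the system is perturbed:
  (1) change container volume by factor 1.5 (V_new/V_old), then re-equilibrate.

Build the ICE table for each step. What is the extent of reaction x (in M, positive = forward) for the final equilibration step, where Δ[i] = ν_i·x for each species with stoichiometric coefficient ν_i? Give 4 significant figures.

x = -0.00848 M

Q₀ = 0.04758 vs Keq = 202.5 ⇒ Q<K, forward
Step 1:
                   E          G          L
  Initial      2.285      0.669    0.03255
  Change     -0.1959    -0.5876     0.1959
  Equil        2.089    0.08143     0.2284
  solve Keq expr → x = 0.1959; check Q = 202.5
Then change container volume by factor 1.5 (V_new/V_old).
Step 2:
                   E          G          L
  Initial      1.393    0.05429     0.1523
  Change     0.00848    0.02544   -0.00848
  Equil        1.401    0.07973     0.1438
  solve Keq expr → x = -0.00848; check Q = 202.5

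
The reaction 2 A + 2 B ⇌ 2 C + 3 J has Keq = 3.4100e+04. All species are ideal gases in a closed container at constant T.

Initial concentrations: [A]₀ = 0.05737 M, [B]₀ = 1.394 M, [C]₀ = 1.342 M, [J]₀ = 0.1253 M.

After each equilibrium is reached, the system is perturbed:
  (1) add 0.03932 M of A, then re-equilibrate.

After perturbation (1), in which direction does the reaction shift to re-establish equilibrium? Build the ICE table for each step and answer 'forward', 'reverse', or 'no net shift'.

Direction: forward

Q₀ = 0.5539 vs Keq = 3.4100e+04 ⇒ Q<K, forward
Step 1:
                    A           B           C           J
  init        0.05737       1.394       1.342      0.1253
  Δ          -0.05682    -0.05682     0.05682     0.08523
  eq       5.4724e-04       1.337       1.399      0.2105
  solve Keq expr → x = 0.02841; check Q = 3.4100e+04
Then add 0.03932 M of A.
Step 2:
                    A           B           C           J
  init        0.03987       1.337       1.399      0.2105
  Δ          -0.03903    -0.03903     0.03903     0.05855
  eq       8.3721e-04       1.298       1.438      0.2691
  solve Keq expr → x = 0.01952; check Q = 3.4100e+04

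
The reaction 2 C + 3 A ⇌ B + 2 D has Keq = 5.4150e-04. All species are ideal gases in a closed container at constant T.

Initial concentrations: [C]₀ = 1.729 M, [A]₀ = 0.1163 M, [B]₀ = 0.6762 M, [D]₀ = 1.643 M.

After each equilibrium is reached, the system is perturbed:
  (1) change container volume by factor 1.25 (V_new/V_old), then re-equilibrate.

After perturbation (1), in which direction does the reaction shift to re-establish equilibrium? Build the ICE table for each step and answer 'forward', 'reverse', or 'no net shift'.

Direction: reverse

Q₀ = 388.2 vs Keq = 5.4150e-04 ⇒ Q>K, reverse
Step 1:
                  C         A         B         D
  I           1.729    0.1163    0.6762     1.643
  C           1.139     1.709   -0.5696    -1.139
  E           2.868     1.825    0.1066    0.5039
  solve Keq expr → x = -0.5696; check Q = 5.4150e-04
Then change container volume by factor 1.25 (V_new/V_old).
Step 2:
                  C         A         B         D
  I           2.294      1.46   0.08531    0.4031
  C         0.02884   0.04327  -0.01442  -0.02884
  E           2.323     1.503   0.07089    0.3743
  solve Keq expr → x = -0.01442; check Q = 5.4150e-04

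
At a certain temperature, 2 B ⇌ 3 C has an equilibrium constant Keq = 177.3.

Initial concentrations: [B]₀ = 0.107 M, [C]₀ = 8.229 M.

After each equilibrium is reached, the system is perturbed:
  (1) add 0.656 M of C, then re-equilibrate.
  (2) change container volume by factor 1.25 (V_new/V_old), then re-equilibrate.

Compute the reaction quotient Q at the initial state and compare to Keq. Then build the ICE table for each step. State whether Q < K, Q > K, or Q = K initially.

Q₀ = 4.8671e+04; Q > K (proceeds reverse)

Q₀ = 4.8671e+04 vs Keq = 177.3 ⇒ Q>K, reverse
Step 1:
                   B          C
  init         0.107      8.229
  Δ            1.142     -1.713
  eq           1.249      6.516
  solve Keq expr → x = -0.5711; check Q = 177.3
Then add 0.656 M of C.
Step 2:
                   B          C
  init         1.249      7.172
  Δ           0.1334    -0.2001
  eq           1.382      6.972
  solve Keq expr → x = -0.06669; check Q = 177.3
Then change container volume by factor 1.25 (V_new/V_old).
Step 3:
                   B          C
  init         1.106      5.577
  Δ         -0.08332      0.125
  eq           1.023      5.702
  solve Keq expr → x = 0.04166; check Q = 177.3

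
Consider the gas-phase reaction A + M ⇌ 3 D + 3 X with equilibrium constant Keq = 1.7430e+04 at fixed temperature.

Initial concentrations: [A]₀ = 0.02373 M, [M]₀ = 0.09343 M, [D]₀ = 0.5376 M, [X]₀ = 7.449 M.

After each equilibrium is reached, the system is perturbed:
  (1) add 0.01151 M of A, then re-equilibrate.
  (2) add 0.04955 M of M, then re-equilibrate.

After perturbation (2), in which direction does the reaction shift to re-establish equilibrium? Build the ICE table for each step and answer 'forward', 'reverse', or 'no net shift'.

Direction: forward

Q₀ = 2.8966e+04 vs Keq = 1.7430e+04 ⇒ Q>K, reverse
Step 1:
                   A          M          D          X
  init       0.02373    0.09343     0.5376      7.449
  Δ          0.00781    0.00781   -0.02343   -0.02343
  eq         0.03154     0.1012     0.5142      7.426
  solve Keq expr → x = -0.00781; check Q = 1.7430e+04
Then add 0.01151 M of A.
Step 2:
                   A          M          D          X
  init       0.04305     0.1012     0.5142      7.426
  Δ         -0.00581   -0.00581    0.01743    0.01743
  eq         0.03724    0.09543     0.5316      7.443
  solve Keq expr → x = 0.00581; check Q = 1.7430e+04
Then add 0.04955 M of M.
Step 3:
                   A          M          D          X
  init       0.03724      0.145     0.5316      7.443
  Δ        -0.007616  -0.007616    0.02285    0.02285
  eq         0.02962     0.1374     0.5544      7.466
  solve Keq expr → x = 0.007616; check Q = 1.7430e+04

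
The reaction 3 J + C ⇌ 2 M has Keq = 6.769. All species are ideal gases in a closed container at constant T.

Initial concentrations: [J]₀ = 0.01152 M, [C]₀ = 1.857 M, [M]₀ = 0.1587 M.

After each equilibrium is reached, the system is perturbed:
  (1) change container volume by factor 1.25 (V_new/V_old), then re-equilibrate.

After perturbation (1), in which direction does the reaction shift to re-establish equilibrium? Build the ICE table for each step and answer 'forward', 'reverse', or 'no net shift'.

Direction: reverse

Q₀ = 8871 vs Keq = 6.769 ⇒ Q>K, reverse
Step 1:
                  J         C         M
  init      0.01152     1.857    0.1587
  Δ         0.08282   0.02761  -0.05521
  eq        0.09434     1.885    0.1035
  solve Keq expr → x = -0.02761; check Q = 6.769
Then change container volume by factor 1.25 (V_new/V_old).
Step 2:
                  J         C         M
  init      0.07547     1.508   0.08279
  Δ         0.00817  0.002723 -0.005447
  eq        0.08364      1.51   0.07734
  solve Keq expr → x = -0.002723; check Q = 6.769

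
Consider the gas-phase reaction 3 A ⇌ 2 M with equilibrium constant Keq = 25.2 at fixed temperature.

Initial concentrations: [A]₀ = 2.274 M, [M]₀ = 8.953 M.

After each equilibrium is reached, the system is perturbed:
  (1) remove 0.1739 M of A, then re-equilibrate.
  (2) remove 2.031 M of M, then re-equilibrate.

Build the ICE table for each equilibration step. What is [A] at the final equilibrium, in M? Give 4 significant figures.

Q₀ = 6.817 vs Keq = 25.2 ⇒ Q<K, forward
Step 1:
                  A         M
  I           2.274     8.953
  C         -0.7491    0.4994
  E           1.525     9.452
  solve Keq expr → x = 0.2497; check Q = 25.2
Then remove 0.1739 M of A.
Step 2:
                  A         M
  I           1.351     9.452
  C          0.1622   -0.1082
  E           1.513     9.344
  solve Keq expr → x = -0.05408; check Q = 25.2
Then remove 2.031 M of M.
Step 3:
                  A         M
  I           1.513     7.313
  C         -0.2116    0.1411
  E           1.302     7.454
  solve Keq expr → x = 0.07054; check Q = 25.2

[A]_eq = 1.302 M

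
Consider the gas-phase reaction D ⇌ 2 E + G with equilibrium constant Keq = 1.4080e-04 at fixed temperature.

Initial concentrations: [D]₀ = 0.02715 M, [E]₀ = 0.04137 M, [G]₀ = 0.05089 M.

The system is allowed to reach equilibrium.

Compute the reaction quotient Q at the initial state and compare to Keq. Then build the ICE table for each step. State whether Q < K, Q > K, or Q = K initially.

Q₀ = 0.003208; Q > K (proceeds reverse)

Q₀ = 0.003208 vs Keq = 1.4080e-04 ⇒ Q>K, reverse
Step 1:
                  D         E         G
  I         0.02715   0.04137   0.05089
  C         0.01436  -0.02872  -0.01436
  E         0.04151   0.01265   0.03653
  solve Keq expr → x = -0.01436; check Q = 1.4080e-04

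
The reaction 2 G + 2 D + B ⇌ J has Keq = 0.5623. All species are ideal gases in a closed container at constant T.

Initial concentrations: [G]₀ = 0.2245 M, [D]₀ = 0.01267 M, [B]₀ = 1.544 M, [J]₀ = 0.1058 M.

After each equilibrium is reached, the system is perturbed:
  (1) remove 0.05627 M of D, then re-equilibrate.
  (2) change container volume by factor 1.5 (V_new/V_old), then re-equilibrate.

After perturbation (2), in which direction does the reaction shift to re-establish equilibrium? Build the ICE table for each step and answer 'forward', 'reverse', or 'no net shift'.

Direction: reverse

Q₀ = 8469 vs Keq = 0.5623 ⇒ Q>K, reverse
Step 1:
                   G          D          B          J
  init        0.2245    0.01267      1.544     0.1058
  Δ           0.1971     0.1971    0.09857   -0.09857
  eq          0.4216     0.2098      1.643   0.007228
  solve Keq expr → x = -0.09857; check Q = 0.5623
Then remove 0.05627 M of D.
Step 2:
                   G          D          B          J
  init        0.4216     0.1535      1.643   0.007228
  Δ         0.005863   0.005863   0.002932  -0.002932
  eq          0.4275     0.1594      1.646   0.004297
  solve Keq expr → x = -0.002932; check Q = 0.5623
Then change container volume by factor 1.5 (V_new/V_old).
Step 3:
                   G          D          B          J
  init         0.285     0.1063      1.097   0.002865
  Δ         0.004459   0.004459    0.00223   -0.00223
  eq          0.2895     0.1107      1.099 6.3500e-04
  solve Keq expr → x = -0.00223; check Q = 0.5623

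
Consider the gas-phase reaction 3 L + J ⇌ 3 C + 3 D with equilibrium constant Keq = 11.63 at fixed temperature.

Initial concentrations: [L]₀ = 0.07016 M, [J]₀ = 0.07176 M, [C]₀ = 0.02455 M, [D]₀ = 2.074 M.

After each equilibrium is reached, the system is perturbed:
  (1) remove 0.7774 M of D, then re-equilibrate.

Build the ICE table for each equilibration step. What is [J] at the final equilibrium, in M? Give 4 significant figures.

[J]_eq = 0.06693 M

Q₀ = 5.326 vs Keq = 11.63 ⇒ Q<K, forward
Step 1:
                    L           J           C           D
  I           0.07016     0.07176     0.02455       2.074
  C          -0.00482   -0.001607     0.00482     0.00482
  E           0.06534     0.07015     0.02937       2.079
  solve Keq expr → x = 0.001607; check Q = 11.63
Then remove 0.7774 M of D.
Step 2:
                    L           J           C           D
  I           0.06534     0.07015     0.02937       1.301
  C         -0.009681   -0.003227    0.009681    0.009681
  E           0.05566     0.06693     0.03905       1.311
  solve Keq expr → x = 0.003227; check Q = 11.63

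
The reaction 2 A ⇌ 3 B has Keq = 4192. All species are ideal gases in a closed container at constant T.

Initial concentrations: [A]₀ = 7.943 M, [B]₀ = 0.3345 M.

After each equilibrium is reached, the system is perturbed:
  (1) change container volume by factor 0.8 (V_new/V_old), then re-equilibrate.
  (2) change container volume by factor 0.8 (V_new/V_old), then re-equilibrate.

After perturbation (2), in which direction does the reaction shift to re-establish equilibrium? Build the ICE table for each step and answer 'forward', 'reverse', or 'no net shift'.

Q₀ = 5.9322e-04 vs Keq = 4192 ⇒ Q<K, forward
Step 1:
                   A          B
  I            7.943     0.3345
  C           -7.351      11.03
  E           0.5915      11.36
  solve Keq expr → x = 3.676; check Q = 4192
Then change container volume by factor 0.8 (V_new/V_old).
Step 2:
                   A          B
  I           0.7394       14.2
  C          0.07718    -0.1158
  E           0.8166      14.09
  solve Keq expr → x = -0.03859; check Q = 4192
Then change container volume by factor 0.8 (V_new/V_old).
Step 3:
                   A          B
  I            1.021      17.61
  C           0.1052    -0.1578
  E            1.126      17.45
  solve Keq expr → x = -0.05259; check Q = 4192

Direction: reverse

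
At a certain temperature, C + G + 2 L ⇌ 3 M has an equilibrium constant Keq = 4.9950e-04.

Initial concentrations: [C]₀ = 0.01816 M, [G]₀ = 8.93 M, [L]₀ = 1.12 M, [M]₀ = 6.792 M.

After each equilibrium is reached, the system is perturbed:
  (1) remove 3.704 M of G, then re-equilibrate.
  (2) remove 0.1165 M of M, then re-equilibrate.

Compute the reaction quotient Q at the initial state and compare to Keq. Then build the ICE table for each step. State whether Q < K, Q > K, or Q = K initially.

Q₀ = 1540 vs Keq = 4.9950e-04 ⇒ Q>K, reverse
Step 1:
                    C           G           L           M
  Initial     0.01816        8.93        1.12       6.792
  Change         2.04        2.04       4.079      -6.119
  Equil         2.058       10.97       5.199       0.673
  solve Keq expr → x = -2.04; check Q = 4.9950e-04
Then remove 3.704 M of G.
Step 2:
                    C           G           L           M
  Initial       2.058       7.266       5.199       0.673
  Change      0.02639     0.02639     0.05277    -0.07916
  Equil         2.084       7.292       5.252      0.5938
  solve Keq expr → x = -0.02639; check Q = 4.9950e-04
Then remove 0.1165 M of M.
Step 3:
                    C           G           L           M
  Initial       2.084       7.292       5.252      0.4773
  Change      -0.0356     -0.0356     -0.0712      0.1068
  Equil         2.049       7.256       5.181      0.5841
  solve Keq expr → x = 0.0356; check Q = 4.9950e-04

Q₀ = 1540; Q > K (proceeds reverse)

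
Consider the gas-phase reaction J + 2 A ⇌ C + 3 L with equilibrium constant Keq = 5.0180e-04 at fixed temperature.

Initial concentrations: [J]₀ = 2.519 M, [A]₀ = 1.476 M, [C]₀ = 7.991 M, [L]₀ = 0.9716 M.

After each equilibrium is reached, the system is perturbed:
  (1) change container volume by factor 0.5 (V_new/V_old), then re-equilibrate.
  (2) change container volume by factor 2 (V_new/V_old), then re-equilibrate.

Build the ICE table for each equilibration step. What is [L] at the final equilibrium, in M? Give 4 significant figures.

Q₀ = 1.336 vs Keq = 5.0180e-04 ⇒ Q>K, reverse
Step 1:
                   J          A          C          L
  I            2.519      1.476      7.991     0.9716
  C           0.2932     0.5864    -0.2932    -0.8796
  E            2.812      2.062      7.698    0.09204
  solve Keq expr → x = -0.2932; check Q = 5.0180e-04
Then change container volume by factor 0.5 (V_new/V_old).
Step 2:
                   J          A          C          L
  I            5.624      4.125       15.4     0.1841
  C          0.01241    0.02483   -0.01241   -0.03724
  E            5.637       4.15      15.38     0.1468
  solve Keq expr → x = -0.01241; check Q = 5.0180e-04
Then change container volume by factor 2 (V_new/V_old).
Step 3:
                   J          A          C          L
  I            2.818      2.075      7.692    0.07342
  C        -0.006207   -0.01241   0.006207    0.01862
  E            2.812      2.062      7.698    0.09204
  solve Keq expr → x = 0.006207; check Q = 5.0180e-04

[L]_eq = 0.09204 M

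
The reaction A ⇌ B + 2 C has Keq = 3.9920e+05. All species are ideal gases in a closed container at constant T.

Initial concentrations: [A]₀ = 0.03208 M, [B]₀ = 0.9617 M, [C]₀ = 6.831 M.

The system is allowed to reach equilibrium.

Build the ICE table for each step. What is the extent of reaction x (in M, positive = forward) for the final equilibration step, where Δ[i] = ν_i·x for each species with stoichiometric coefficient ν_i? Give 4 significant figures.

Q₀ = 1399 vs Keq = 3.9920e+05 ⇒ Q<K, forward
Step 1:
                    A           B           C
  I           0.03208      0.9617       6.831
  C          -0.03196     0.03196     0.06392
  E        1.1833e-04      0.9937       6.895
  solve Keq expr → x = 0.03196; check Q = 3.9920e+05

x = 0.03196 M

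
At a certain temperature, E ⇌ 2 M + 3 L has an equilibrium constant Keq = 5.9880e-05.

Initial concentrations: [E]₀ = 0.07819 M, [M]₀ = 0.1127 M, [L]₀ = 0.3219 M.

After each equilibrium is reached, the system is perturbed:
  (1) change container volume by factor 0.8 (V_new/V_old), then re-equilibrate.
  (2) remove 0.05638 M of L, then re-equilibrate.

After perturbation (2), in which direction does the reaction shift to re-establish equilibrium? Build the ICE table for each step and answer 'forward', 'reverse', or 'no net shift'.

Q₀ = 0.005418 vs Keq = 5.9880e-05 ⇒ Q>K, reverse
Step 1:
                    E           M           L
  Initial     0.07819      0.1127      0.3219
  Change      0.04121    -0.08241     -0.1236
  Equil        0.1194     0.03029      0.1983
  solve Keq expr → x = -0.04121; check Q = 5.9880e-05
Then change container volume by factor 0.8 (V_new/V_old).
Step 2:
                    E           M           L
  Initial      0.1492     0.03786      0.2478
  Change     0.005309    -0.01062    -0.01593
  Equil        0.1546     0.02724      0.2319
  solve Keq expr → x = -0.005309; check Q = 5.9880e-05
Then remove 0.05638 M of L.
Step 3:
                    E           M           L
  Initial      0.1546     0.02724      0.1755
  Change    -0.004578    0.009155     0.01373
  Equil          0.15     0.03639      0.1893
  solve Keq expr → x = 0.004578; check Q = 5.9880e-05

Direction: forward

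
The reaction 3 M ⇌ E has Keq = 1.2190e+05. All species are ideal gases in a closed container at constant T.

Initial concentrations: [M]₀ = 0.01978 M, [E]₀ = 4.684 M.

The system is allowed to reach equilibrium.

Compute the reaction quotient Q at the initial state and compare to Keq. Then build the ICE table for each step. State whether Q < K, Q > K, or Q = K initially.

Q₀ = 6.0525e+05; Q > K (proceeds reverse)

Q₀ = 6.0525e+05 vs Keq = 1.2190e+05 ⇒ Q>K, reverse
Step 1:
                   M          E
  init       0.01978      4.684
  Δ          0.01395  -0.004651
  eq         0.03373      4.679
  solve Keq expr → x = -0.004651; check Q = 1.2190e+05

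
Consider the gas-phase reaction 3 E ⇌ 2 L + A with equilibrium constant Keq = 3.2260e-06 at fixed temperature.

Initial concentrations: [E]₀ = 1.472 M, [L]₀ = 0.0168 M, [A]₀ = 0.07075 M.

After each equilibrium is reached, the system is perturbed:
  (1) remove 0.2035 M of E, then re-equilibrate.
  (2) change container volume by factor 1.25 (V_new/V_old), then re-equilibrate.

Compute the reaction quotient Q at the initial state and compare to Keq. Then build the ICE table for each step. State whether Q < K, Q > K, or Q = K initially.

Q₀ = 6.2607e-06; Q > K (proceeds reverse)

Q₀ = 6.2607e-06 vs Keq = 3.2260e-06 ⇒ Q>K, reverse
Step 1:
                   E          L          A
  init         1.472     0.0168    0.07075
  Δ         0.006693  -0.004462  -0.002231
  eq           1.479    0.01234    0.06852
  solve Keq expr → x = -0.002231; check Q = 3.2260e-06
Then remove 0.2035 M of E.
Step 2:
                   E          L          A
  init         1.275    0.01234    0.06852
  Δ         0.003497  -0.002331  -0.001166
  eq           1.279    0.01001    0.06735
  solve Keq expr → x = -0.001166; check Q = 3.2260e-06
Then change container volume by factor 1.25 (V_new/V_old).
Step 3:
                   E          L          A
  init         1.023   0.008006    0.05388
  Δ                0          0          0
  eq           1.023   0.008006    0.05388
  solve Keq expr → x = 0; check Q = 3.2260e-06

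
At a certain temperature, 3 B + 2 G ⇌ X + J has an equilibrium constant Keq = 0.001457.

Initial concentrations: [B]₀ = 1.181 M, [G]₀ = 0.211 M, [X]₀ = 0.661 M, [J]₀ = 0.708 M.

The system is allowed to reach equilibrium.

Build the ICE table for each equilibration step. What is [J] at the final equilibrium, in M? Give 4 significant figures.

Q₀ = 6.381 vs Keq = 0.001457 ⇒ Q>K, reverse
Step 1:
                    B           G           X           J
  Initial       1.181       0.211       0.661       0.708
  Change        1.464      0.9762     -0.4881     -0.4881
  Equil         2.645       1.187      0.1729      0.2199
  solve Keq expr → x = -0.4881; check Q = 0.001457

[J]_eq = 0.2199 M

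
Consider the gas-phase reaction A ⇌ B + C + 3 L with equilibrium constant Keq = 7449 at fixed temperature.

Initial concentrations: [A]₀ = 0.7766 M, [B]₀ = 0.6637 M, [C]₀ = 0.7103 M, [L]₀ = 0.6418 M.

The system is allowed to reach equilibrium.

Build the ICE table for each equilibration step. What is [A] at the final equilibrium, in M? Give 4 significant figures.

Q₀ = 0.1605 vs Keq = 7449 ⇒ Q<K, forward
Step 1:
                  A         B         C         L
  Initial    0.7766    0.6637    0.7103    0.6418
  Change    -0.7693    0.7693    0.7693     2.308
  Equil    0.007305     1.433      1.48      2.95
  solve Keq expr → x = 0.7693; check Q = 7449

[A]_eq = 0.007305 M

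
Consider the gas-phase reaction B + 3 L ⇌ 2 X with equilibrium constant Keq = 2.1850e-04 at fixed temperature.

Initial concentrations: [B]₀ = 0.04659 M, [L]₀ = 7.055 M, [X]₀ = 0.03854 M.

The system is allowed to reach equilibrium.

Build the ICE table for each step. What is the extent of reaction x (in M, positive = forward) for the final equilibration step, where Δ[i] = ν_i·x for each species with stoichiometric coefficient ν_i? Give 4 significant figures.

x = 0.007852 M

Q₀ = 9.0790e-05 vs Keq = 2.1850e-04 ⇒ Q<K, forward
Step 1:
                   B          L          X
  I          0.04659      7.055    0.03854
  C        -0.007852   -0.02356     0.0157
  E          0.03874      7.031    0.05424
  solve Keq expr → x = 0.007852; check Q = 2.1850e-04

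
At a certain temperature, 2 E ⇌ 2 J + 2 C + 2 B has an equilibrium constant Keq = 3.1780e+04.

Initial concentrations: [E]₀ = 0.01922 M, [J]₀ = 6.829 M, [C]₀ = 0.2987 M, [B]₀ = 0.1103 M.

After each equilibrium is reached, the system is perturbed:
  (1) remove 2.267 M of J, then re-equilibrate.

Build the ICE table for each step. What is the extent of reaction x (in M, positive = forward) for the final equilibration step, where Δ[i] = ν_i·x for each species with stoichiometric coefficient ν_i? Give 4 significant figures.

Q₀ = 137 vs Keq = 3.1780e+04 ⇒ Q<K, forward
Step 1:
                   E          J          C          B
  Initial    0.01922      6.829     0.2987     0.1103
  Change    -0.01767    0.01767    0.01767    0.01767
  Equil     0.001555      6.847     0.3164      0.128
  solve Keq expr → x = 0.008833; check Q = 3.1780e+04
Then remove 2.267 M of J.
Step 2:
                   E          J          C          B
  Initial   0.001555       4.58     0.3164      0.128
  Change  -5.0889e-04 5.0889e-04 5.0889e-04 5.0889e-04
  Equil     0.001046       4.58     0.3169     0.1285
  solve Keq expr → x = 2.5444e-04; check Q = 3.1780e+04

x = 2.5444e-04 M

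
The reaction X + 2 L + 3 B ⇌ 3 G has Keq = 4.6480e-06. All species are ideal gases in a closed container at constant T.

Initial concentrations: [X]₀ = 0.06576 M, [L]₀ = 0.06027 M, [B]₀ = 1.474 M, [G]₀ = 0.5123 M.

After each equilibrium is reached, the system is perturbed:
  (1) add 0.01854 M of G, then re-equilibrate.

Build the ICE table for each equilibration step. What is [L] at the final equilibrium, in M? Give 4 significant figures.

Q₀ = 175.8 vs Keq = 4.6480e-06 ⇒ Q>K, reverse
Step 1:
                   X          L          B          G
  Initial    0.06576    0.06027      1.474     0.5123
  Change      0.1671     0.3343     0.5014    -0.5014
  Equil       0.2329     0.3945      1.975    0.01091
  solve Keq expr → x = -0.1671; check Q = 4.6480e-06
Then add 0.01854 M of G.
Step 2:
                   X          L          B          G
  Initial     0.2329     0.3945      1.975    0.02945
  Change     0.00604    0.01208    0.01812   -0.01812
  Equil       0.2389     0.4066      1.994    0.01133
  solve Keq expr → x = -0.00604; check Q = 4.6480e-06

[L]_eq = 0.4066 M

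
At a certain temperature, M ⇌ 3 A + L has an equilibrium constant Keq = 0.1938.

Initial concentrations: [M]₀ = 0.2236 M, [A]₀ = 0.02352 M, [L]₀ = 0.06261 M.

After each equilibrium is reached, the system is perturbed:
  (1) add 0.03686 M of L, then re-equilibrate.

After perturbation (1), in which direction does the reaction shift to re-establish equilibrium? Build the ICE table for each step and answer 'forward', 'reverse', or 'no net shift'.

Q₀ = 3.6432e-06 vs Keq = 0.1938 ⇒ Q<K, forward
Step 1:
                   M          A          L
  I           0.2236    0.02352    0.06261
  C          -0.1377      0.413     0.1377
  E          0.08594     0.4365     0.2003
  solve Keq expr → x = 0.1377; check Q = 0.1938
Then add 0.03686 M of L.
Step 2:
                   M          A          L
  I          0.08594     0.4365     0.2371
  C         0.004623   -0.01387  -0.004623
  E          0.09056     0.4226     0.2325
  solve Keq expr → x = -0.004623; check Q = 0.1938

Direction: reverse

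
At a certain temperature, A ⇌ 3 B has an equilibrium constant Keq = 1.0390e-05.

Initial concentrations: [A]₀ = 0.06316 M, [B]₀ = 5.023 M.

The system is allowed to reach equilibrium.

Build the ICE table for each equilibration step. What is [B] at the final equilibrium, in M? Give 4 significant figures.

Q₀ = 2007 vs Keq = 1.0390e-05 ⇒ Q>K, reverse
Step 1:
                    A           B
  init        0.06316       5.023
  Δ             1.666      -4.997
  eq            1.729     0.02619
  solve Keq expr → x = -1.666; check Q = 1.0390e-05

[B]_eq = 0.02619 M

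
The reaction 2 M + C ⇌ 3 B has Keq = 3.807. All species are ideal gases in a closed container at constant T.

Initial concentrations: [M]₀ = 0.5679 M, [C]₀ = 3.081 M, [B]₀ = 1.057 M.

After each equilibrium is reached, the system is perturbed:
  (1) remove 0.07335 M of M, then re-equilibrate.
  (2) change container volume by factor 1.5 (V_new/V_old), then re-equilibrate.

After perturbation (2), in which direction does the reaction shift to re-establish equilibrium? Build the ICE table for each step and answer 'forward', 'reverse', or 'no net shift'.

Direction: no net shift

Q₀ = 1.188 vs Keq = 3.807 ⇒ Q<K, forward
Step 1:
                  M         C         B
  init       0.5679     3.081     1.057
  Δ         -0.1437  -0.07187    0.2156
  eq         0.4242     3.009     1.273
  solve Keq expr → x = 0.07187; check Q = 3.807
Then remove 0.07335 M of M.
Step 2:
                  M         C         B
  init       0.3508     3.009     1.273
  Δ         0.04137   0.02068  -0.06205
  eq         0.3922      3.03     1.211
  solve Keq expr → x = -0.02068; check Q = 3.807
Then change container volume by factor 1.5 (V_new/V_old).
Step 3:
                  M         C         B
  init       0.2615      2.02     0.807
  Δ               0         0         0
  eq         0.2615      2.02     0.807
  solve Keq expr → x = 0; check Q = 3.807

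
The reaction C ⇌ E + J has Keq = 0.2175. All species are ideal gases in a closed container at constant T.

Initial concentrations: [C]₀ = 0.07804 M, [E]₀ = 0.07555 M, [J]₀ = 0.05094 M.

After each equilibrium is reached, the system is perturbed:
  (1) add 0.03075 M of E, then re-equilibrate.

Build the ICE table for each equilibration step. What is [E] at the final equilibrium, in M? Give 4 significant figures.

Q₀ = 0.04931 vs Keq = 0.2175 ⇒ Q<K, forward
Step 1:
                   C          E          J
  Initial    0.07804    0.07555    0.05094
  Change    -0.03466    0.03466    0.03466
  Equil      0.04338     0.1102     0.0856
  solve Keq expr → x = 0.03466; check Q = 0.2175
Then add 0.03075 M of E.
Step 2:
                   C          E          J
  Initial    0.04338      0.141     0.0856
  Change    0.006009  -0.006009  -0.006009
  Equil      0.04939      0.135    0.07959
  solve Keq expr → x = -0.006009; check Q = 0.2175

[E]_eq = 0.135 M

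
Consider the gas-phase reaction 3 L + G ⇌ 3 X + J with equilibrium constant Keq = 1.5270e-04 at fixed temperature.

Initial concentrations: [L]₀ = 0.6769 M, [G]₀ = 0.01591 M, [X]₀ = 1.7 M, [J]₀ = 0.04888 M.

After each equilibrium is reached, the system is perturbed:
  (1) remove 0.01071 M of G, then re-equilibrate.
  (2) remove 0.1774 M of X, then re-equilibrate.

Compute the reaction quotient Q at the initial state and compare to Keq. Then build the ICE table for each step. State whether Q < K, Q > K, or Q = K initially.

Q₀ = 48.67 vs Keq = 1.5270e-04 ⇒ Q>K, reverse
Step 1:
                   L          G          X          J
  I           0.6769    0.01591        1.7    0.04888
  C           0.1466    0.04888    -0.1466   -0.04888
  E           0.8235    0.06479      1.553 1.4742e-06
  solve Keq expr → x = -0.04888; check Q = 1.5270e-04
Then remove 0.01071 M of G.
Step 2:
                   L          G          X          J
  I           0.8235    0.05408      1.553 1.4742e-06
  C       7.3107e-07 2.4369e-07 -7.3107e-07 -2.4369e-07
  E           0.8235    0.05408      1.553 1.2305e-06
  solve Keq expr → x = -2.4369e-07; check Q = 1.5270e-04
Then remove 0.1774 M of X.
Step 3:
                   L          G          X          J
  I           0.8235    0.05408      1.376 1.2305e-06
  C       -1.6198e-06 -5.3992e-07 1.6198e-06 5.3992e-07
  E           0.8235    0.05408      1.376 1.7705e-06
  solve Keq expr → x = 5.3992e-07; check Q = 1.5270e-04

Q₀ = 48.67; Q > K (proceeds reverse)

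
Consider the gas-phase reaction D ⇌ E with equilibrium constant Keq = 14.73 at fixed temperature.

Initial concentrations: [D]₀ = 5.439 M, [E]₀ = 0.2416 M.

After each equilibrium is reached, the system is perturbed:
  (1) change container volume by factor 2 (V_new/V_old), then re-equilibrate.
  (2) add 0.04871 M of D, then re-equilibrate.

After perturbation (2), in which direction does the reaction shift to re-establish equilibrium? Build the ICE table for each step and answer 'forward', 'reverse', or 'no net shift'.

Direction: forward

Q₀ = 0.04442 vs Keq = 14.73 ⇒ Q<K, forward
Step 1:
                  D         E
  I           5.439    0.2416
  C          -5.078     5.078
  E          0.3611     5.319
  solve Keq expr → x = 5.078; check Q = 14.73
Then change container volume by factor 2 (V_new/V_old).
Step 2:
                  D         E
  I          0.1806      2.66
  C               0         0
  E          0.1806      2.66
  solve Keq expr → x = 0; check Q = 14.73
Then add 0.04871 M of D.
Step 3:
                  D         E
  I          0.2293      2.66
  C        -0.04561   0.04561
  E          0.1837     2.705
  solve Keq expr → x = 0.04561; check Q = 14.73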